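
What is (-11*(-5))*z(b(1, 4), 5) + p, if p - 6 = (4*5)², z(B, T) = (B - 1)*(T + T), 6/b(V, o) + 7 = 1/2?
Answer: -8472/13 ≈ -651.69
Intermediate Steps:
b(V, o) = -12/13 (b(V, o) = 6/(-7 + 1/2) = 6/(-7 + ½) = 6/(-13/2) = 6*(-2/13) = -12/13)
z(B, T) = 2*T*(-1 + B) (z(B, T) = (-1 + B)*(2*T) = 2*T*(-1 + B))
p = 406 (p = 6 + (4*5)² = 6 + 20² = 6 + 400 = 406)
(-11*(-5))*z(b(1, 4), 5) + p = (-11*(-5))*(2*5*(-1 - 12/13)) + 406 = 55*(2*5*(-25/13)) + 406 = 55*(-250/13) + 406 = -13750/13 + 406 = -8472/13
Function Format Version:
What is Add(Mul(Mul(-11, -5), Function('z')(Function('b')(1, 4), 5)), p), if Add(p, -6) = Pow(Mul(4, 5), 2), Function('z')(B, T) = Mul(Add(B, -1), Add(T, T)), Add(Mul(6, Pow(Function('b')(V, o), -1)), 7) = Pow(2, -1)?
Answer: Rational(-8472, 13) ≈ -651.69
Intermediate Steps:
Function('b')(V, o) = Rational(-12, 13) (Function('b')(V, o) = Mul(6, Pow(Add(-7, Pow(2, -1)), -1)) = Mul(6, Pow(Add(-7, Rational(1, 2)), -1)) = Mul(6, Pow(Rational(-13, 2), -1)) = Mul(6, Rational(-2, 13)) = Rational(-12, 13))
Function('z')(B, T) = Mul(2, T, Add(-1, B)) (Function('z')(B, T) = Mul(Add(-1, B), Mul(2, T)) = Mul(2, T, Add(-1, B)))
p = 406 (p = Add(6, Pow(Mul(4, 5), 2)) = Add(6, Pow(20, 2)) = Add(6, 400) = 406)
Add(Mul(Mul(-11, -5), Function('z')(Function('b')(1, 4), 5)), p) = Add(Mul(Mul(-11, -5), Mul(2, 5, Add(-1, Rational(-12, 13)))), 406) = Add(Mul(55, Mul(2, 5, Rational(-25, 13))), 406) = Add(Mul(55, Rational(-250, 13)), 406) = Add(Rational(-13750, 13), 406) = Rational(-8472, 13)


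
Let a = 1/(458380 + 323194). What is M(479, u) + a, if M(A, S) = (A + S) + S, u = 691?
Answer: 1454509215/781574 ≈ 1861.0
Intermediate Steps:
a = 1/781574 ≈ 1.2795e-6
M(A, S) = A + 2*S
M(479, u) + a = (479 + 2*691) + 1/781574 = (479 + 1382) + 1/781574 = 1861 + 1/781574 = 1454509215/781574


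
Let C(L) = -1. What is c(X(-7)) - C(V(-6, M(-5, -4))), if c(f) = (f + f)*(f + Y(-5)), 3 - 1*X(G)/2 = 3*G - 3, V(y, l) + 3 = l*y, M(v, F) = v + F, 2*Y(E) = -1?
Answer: 5779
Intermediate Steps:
Y(E) = -½ (Y(E) = (½)*(-1) = -½)
M(v, F) = F + v
V(y, l) = -3 + l*y
X(G) = 12 - 6*G (X(G) = 6 - 2*(3*G - 3) = 6 - 2*(-3 + 3*G) = 6 + (6 - 6*G) = 12 - 6*G)
c(f) = 2*f*(-½ + f) (c(f) = (f + f)*(f - ½) = (2*f)*(-½ + f) = 2*f*(-½ + f))
c(X(-7)) - C(V(-6, M(-5, -4))) = (12 - 6*(-7))*(-1 + 2*(12 - 6*(-7))) - 1*(-1) = (12 + 42)*(-1 + 2*(12 + 42)) + 1 = 54*(-1 + 2*54) + 1 = 54*(-1 + 108) + 1 = 54*107 + 1 = 5778 + 1 = 5779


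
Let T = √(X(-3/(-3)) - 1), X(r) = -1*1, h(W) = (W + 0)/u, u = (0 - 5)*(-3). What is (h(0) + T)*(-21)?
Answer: -21*I*√2 ≈ -29.698*I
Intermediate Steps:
u = 15 (u = -5*(-3) = 15)
h(W) = W/15 (h(W) = (W + 0)/15 = W*(1/15) = W/15)
X(r) = -1
T = I*√2 (T = √(-1 - 1) = √(-2) = I*√2 ≈ 1.4142*I)
(h(0) + T)*(-21) = ((1/15)*0 + I*√2)*(-21) = (0 + I*√2)*(-21) = (I*√2)*(-21) = -21*I*√2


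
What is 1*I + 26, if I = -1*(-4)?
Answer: 30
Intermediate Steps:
I = 4
1*I + 26 = 1*4 + 26 = 4 + 26 = 30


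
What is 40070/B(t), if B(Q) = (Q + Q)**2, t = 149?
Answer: 20035/44402 ≈ 0.45122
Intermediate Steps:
B(Q) = 4*Q**2 (B(Q) = (2*Q)**2 = 4*Q**2)
40070/B(t) = 40070/((4*149**2)) = 40070/((4*22201)) = 40070/88804 = 40070*(1/88804) = 20035/44402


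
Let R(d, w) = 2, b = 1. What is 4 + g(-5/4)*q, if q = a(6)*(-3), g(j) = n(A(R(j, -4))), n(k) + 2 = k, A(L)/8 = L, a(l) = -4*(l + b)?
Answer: 1180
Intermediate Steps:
a(l) = -4 - 4*l (a(l) = -4*(l + 1) = -4*(1 + l) = -4 - 4*l)
A(L) = 8*L
n(k) = -2 + k
g(j) = 14 (g(j) = -2 + 8*2 = -2 + 16 = 14)
q = 84 (q = (-4 - 4*6)*(-3) = (-4 - 24)*(-3) = -28*(-3) = 84)
4 + g(-5/4)*q = 4 + 14*84 = 4 + 1176 = 1180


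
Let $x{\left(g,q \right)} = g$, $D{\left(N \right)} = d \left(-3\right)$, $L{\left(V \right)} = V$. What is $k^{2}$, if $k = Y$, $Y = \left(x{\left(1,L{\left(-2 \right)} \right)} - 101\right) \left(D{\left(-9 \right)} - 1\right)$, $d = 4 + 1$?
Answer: $2560000$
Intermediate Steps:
$d = 5$
$D{\left(N \right)} = -15$ ($D{\left(N \right)} = 5 \left(-3\right) = -15$)
$Y = 1600$ ($Y = \left(1 - 101\right) \left(-15 - 1\right) = \left(-100\right) \left(-16\right) = 1600$)
$k = 1600$
$k^{2} = 1600^{2} = 2560000$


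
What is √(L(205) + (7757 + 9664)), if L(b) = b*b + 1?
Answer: √59447 ≈ 243.82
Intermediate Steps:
L(b) = 1 + b² (L(b) = b² + 1 = 1 + b²)
√(L(205) + (7757 + 9664)) = √((1 + 205²) + (7757 + 9664)) = √((1 + 42025) + 17421) = √(42026 + 17421) = √59447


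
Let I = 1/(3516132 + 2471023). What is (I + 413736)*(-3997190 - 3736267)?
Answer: -19156558407252787017/5987155 ≈ -3.1996e+12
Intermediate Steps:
I = 1/5987155 ≈ 1.6702e-7
(I + 413736)*(-3997190 - 3736267) = (1/5987155 + 413736)*(-3997190 - 3736267) = (2477101561081/5987155)*(-7733457) = -19156558407252787017/5987155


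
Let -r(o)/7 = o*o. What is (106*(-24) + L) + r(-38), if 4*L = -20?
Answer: -12657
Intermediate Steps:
L = -5 (L = (¼)*(-20) = -5)
r(o) = -7*o² (r(o) = -7*o*o = -7*o²)
(106*(-24) + L) + r(-38) = (106*(-24) - 5) - 7*(-38)² = (-2544 - 5) - 7*1444 = -2549 - 10108 = -12657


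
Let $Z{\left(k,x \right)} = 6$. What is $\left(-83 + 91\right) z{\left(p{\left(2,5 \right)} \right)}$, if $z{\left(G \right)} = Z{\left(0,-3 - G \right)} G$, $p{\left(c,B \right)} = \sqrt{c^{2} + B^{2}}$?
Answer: $48 \sqrt{29} \approx 258.49$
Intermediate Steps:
$p{\left(c,B \right)} = \sqrt{B^{2} + c^{2}}$
$z{\left(G \right)} = 6 G$
$\left(-83 + 91\right) z{\left(p{\left(2,5 \right)} \right)} = \left(-83 + 91\right) 6 \sqrt{5^{2} + 2^{2}} = 8 \cdot 6 \sqrt{25 + 4} = 8 \cdot 6 \sqrt{29} = 48 \sqrt{29}$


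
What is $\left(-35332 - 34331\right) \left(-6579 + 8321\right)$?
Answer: $-121352946$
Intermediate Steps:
$\left(-35332 - 34331\right) \left(-6579 + 8321\right) = \left(-69663\right) 1742 = -121352946$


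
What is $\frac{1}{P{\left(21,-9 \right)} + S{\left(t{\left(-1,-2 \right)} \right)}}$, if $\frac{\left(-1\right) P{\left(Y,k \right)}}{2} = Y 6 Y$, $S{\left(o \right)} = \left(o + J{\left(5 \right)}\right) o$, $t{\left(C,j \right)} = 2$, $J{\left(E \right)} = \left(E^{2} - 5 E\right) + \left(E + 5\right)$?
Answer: $- \frac{1}{5268} \approx -0.00018983$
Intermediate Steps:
$J{\left(E \right)} = 5 + E^{2} - 4 E$ ($J{\left(E \right)} = \left(E^{2} - 5 E\right) + \left(5 + E\right) = 5 + E^{2} - 4 E$)
$S{\left(o \right)} = o \left(10 + o\right)$ ($S{\left(o \right)} = \left(o + \left(5 + 5^{2} - 20\right)\right) o = \left(o + \left(5 + 25 - 20\right)\right) o = \left(o + 10\right) o = \left(10 + o\right) o = o \left(10 + o\right)$)
$P{\left(Y,k \right)} = - 12 Y^{2}$ ($P{\left(Y,k \right)} = - 2 Y 6 Y = - 2 \cdot 6 Y Y = - 2 \cdot 6 Y^{2} = - 12 Y^{2}$)
$\frac{1}{P{\left(21,-9 \right)} + S{\left(t{\left(-1,-2 \right)} \right)}} = \frac{1}{- 12 \cdot 21^{2} + 2 \left(10 + 2\right)} = \frac{1}{\left(-12\right) 441 + 2 \cdot 12} = \frac{1}{-5292 + 24} = \frac{1}{-5268} = - \frac{1}{5268}$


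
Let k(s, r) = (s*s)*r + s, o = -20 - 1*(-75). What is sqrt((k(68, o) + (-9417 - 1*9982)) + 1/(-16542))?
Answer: sqrt(7144651612006)/5514 ≈ 484.76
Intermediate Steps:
o = 55 (o = -20 + 75 = 55)
k(s, r) = s + r*s**2 (k(s, r) = s**2*r + s = r*s**2 + s = s + r*s**2)
sqrt((k(68, o) + (-9417 - 1*9982)) + 1/(-16542)) = sqrt((68*(1 + 55*68) + (-9417 - 1*9982)) + 1/(-16542)) = sqrt((68*(1 + 3740) + (-9417 - 9982)) - 1/16542) = sqrt((68*3741 - 19399) - 1/16542) = sqrt((254388 - 19399) - 1/16542) = sqrt(234989 - 1/16542) = sqrt(3887188037/16542) = sqrt(7144651612006)/5514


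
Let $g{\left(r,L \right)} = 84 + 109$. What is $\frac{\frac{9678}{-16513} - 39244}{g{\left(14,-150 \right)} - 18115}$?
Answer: $\frac{324022925}{147972993} \approx 2.1897$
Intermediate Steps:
$g{\left(r,L \right)} = 193$
$\frac{\frac{9678}{-16513} - 39244}{g{\left(14,-150 \right)} - 18115} = \frac{\frac{9678}{-16513} - 39244}{193 - 18115} = \frac{9678 \left(- \frac{1}{16513}\right) - 39244}{-17922} = \left(- \frac{9678}{16513} - 39244\right) \left(- \frac{1}{17922}\right) = \left(- \frac{648045850}{16513}\right) \left(- \frac{1}{17922}\right) = \frac{324022925}{147972993}$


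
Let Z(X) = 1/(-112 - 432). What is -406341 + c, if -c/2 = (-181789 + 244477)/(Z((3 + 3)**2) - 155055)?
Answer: -34274763044517/84349921 ≈ -4.0634e+5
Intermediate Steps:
Z(X) = -1/544 (Z(X) = 1/(-544) = -1/544)
c = 68204544/84349921 (c = -2*(-181789 + 244477)/(-1/544 - 155055) = -125376/(-84349921/544) = -125376*(-544)/84349921 = -2*(-34102272/84349921) = 68204544/84349921 ≈ 0.80859)
-406341 + c = -406341 + 68204544/84349921 = -34274763044517/84349921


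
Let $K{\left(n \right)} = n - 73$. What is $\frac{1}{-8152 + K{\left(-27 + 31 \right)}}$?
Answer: $- \frac{1}{8221} \approx -0.00012164$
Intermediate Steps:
$K{\left(n \right)} = -73 + n$
$\frac{1}{-8152 + K{\left(-27 + 31 \right)}} = \frac{1}{-8152 + \left(-73 + \left(-27 + 31\right)\right)} = \frac{1}{-8152 + \left(-73 + 4\right)} = \frac{1}{-8152 - 69} = \frac{1}{-8221} = - \frac{1}{8221}$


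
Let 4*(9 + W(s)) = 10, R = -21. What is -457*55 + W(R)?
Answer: -50283/2 ≈ -25142.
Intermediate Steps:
W(s) = -13/2 (W(s) = -9 + (¼)*10 = -9 + 5/2 = -13/2)
-457*55 + W(R) = -457*55 - 13/2 = -25135 - 13/2 = -50283/2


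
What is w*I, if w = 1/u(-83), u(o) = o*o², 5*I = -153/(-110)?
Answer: -153/314482850 ≈ -4.8651e-7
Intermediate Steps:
I = 153/550 (I = (-153/(-110))/5 = (-153*(-1/110))/5 = (⅕)*(153/110) = 153/550 ≈ 0.27818)
u(o) = o³
w = -1/571787 (w = 1/((-83)³) = 1/(-571787) = -1/571787 ≈ -1.7489e-6)
w*I = -1/571787*153/550 = -153/314482850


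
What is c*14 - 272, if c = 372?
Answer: 4936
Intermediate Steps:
c*14 - 272 = 372*14 - 272 = 5208 - 272 = 4936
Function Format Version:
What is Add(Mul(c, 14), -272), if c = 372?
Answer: 4936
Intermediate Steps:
Add(Mul(c, 14), -272) = Add(Mul(372, 14), -272) = Add(5208, -272) = 4936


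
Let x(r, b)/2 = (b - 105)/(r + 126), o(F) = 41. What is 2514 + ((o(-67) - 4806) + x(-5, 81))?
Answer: -272419/121 ≈ -2251.4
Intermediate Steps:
x(r, b) = 2*(-105 + b)/(126 + r) (x(r, b) = 2*((b - 105)/(r + 126)) = 2*((-105 + b)/(126 + r)) = 2*(-105 + b)/(126 + r))
2514 + ((o(-67) - 4806) + x(-5, 81)) = 2514 + ((41 - 4806) + 2*(-105 + 81)/(126 - 5)) = 2514 + (-4765 + 2*(-24)/121) = 2514 + (-4765 + 2*(1/121)*(-24)) = 2514 + (-4765 - 48/121) = 2514 - 576613/121 = -272419/121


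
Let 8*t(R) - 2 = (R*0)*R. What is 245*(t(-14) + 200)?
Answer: 196245/4 ≈ 49061.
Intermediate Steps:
t(R) = ¼ (t(R) = ¼ + ((R*0)*R)/8 = ¼ + (0*R)/8 = ¼ + (⅛)*0 = ¼ + 0 = ¼)
245*(t(-14) + 200) = 245*(¼ + 200) = 245*(801/4) = 196245/4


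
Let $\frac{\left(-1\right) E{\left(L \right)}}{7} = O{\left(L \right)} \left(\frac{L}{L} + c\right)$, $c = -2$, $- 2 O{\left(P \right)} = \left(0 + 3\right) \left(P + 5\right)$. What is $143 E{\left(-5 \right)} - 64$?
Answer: $-64$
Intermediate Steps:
$O{\left(P \right)} = - \frac{15}{2} - \frac{3 P}{2}$ ($O{\left(P \right)} = - \frac{\left(0 + 3\right) \left(P + 5\right)}{2} = - \frac{3 \left(5 + P\right)}{2} = - \frac{15 + 3 P}{2} = - \frac{15}{2} - \frac{3 P}{2}$)
$E{\left(L \right)} = - \frac{105}{2} - \frac{21 L}{2}$ ($E{\left(L \right)} = - 7 \left(- \frac{15}{2} - \frac{3 L}{2}\right) \left(\frac{L}{L} - 2\right) = - 7 \left(- \frac{15}{2} - \frac{3 L}{2}\right) \left(1 - 2\right) = - 7 \left(- \frac{15}{2} - \frac{3 L}{2}\right) \left(-1\right) = - 7 \left(\frac{15}{2} + \frac{3 L}{2}\right) = - \frac{105}{2} - \frac{21 L}{2}$)
$143 E{\left(-5 \right)} - 64 = 143 \left(- \frac{105}{2} - - \frac{105}{2}\right) - 64 = 143 \left(- \frac{105}{2} + \frac{105}{2}\right) - 64 = 143 \cdot 0 - 64 = 0 - 64 = -64$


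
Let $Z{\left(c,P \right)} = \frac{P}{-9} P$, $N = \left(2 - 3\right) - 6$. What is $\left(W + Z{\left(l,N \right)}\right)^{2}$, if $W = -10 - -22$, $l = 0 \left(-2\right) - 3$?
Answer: $\frac{3481}{81} \approx 42.975$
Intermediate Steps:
$l = -3$ ($l = 0 - 3 = -3$)
$W = 12$ ($W = -10 + 22 = 12$)
$N = -7$ ($N = -1 - 6 = -7$)
$Z{\left(c,P \right)} = - \frac{P^{2}}{9}$ ($Z{\left(c,P \right)} = P \left(- \frac{1}{9}\right) P = - \frac{P}{9} P = - \frac{P^{2}}{9}$)
$\left(W + Z{\left(l,N \right)}\right)^{2} = \left(12 - \frac{\left(-7\right)^{2}}{9}\right)^{2} = \left(12 - \frac{49}{9}\right)^{2} = \left(\frac{59}{9}\right)^{2} = \frac{3481}{81}$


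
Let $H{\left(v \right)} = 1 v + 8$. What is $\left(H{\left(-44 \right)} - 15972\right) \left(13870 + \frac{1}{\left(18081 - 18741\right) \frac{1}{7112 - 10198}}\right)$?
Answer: $- \frac{12215819524}{55} \approx -2.2211 \cdot 10^{8}$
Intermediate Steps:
$H{\left(v \right)} = 8 + v$ ($H{\left(v \right)} = v + 8 = 8 + v$)
$\left(H{\left(-44 \right)} - 15972\right) \left(13870 + \frac{1}{\left(18081 - 18741\right) \frac{1}{7112 - 10198}}\right) = \left(\left(8 - 44\right) - 15972\right) \left(13870 + \frac{1}{\left(18081 - 18741\right) \frac{1}{7112 - 10198}}\right) = \left(-36 - 15972\right) \left(13870 + \frac{1}{\left(-660\right) \frac{1}{-3086}}\right) = - 16008 \left(13870 + \frac{1}{\left(-660\right) \left(- \frac{1}{3086}\right)}\right) = - 16008 \left(13870 + \frac{1}{\frac{330}{1543}}\right) = - 16008 \left(13870 + \frac{1543}{330}\right) = \left(-16008\right) \frac{4578643}{330} = - \frac{12215819524}{55}$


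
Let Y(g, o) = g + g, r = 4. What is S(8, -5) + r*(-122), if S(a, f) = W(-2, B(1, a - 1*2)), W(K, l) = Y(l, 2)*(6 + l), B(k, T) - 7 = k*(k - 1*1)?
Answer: -306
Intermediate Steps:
B(k, T) = 7 + k*(-1 + k) (B(k, T) = 7 + k*(k - 1*1) = 7 + k*(k - 1) = 7 + k*(-1 + k))
Y(g, o) = 2*g
W(K, l) = 2*l*(6 + l) (W(K, l) = (2*l)*(6 + l) = 2*l*(6 + l))
S(a, f) = 182 (S(a, f) = 2*(7 + 1**2 - 1*1)*(6 + (7 + 1**2 - 1*1)) = 2*(7 + 1 - 1)*(6 + (7 + 1 - 1)) = 2*7*(6 + 7) = 2*7*13 = 182)
S(8, -5) + r*(-122) = 182 + 4*(-122) = 182 - 488 = -306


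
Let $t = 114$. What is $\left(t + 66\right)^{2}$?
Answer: $32400$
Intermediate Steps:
$\left(t + 66\right)^{2} = \left(114 + 66\right)^{2} = 180^{2} = 32400$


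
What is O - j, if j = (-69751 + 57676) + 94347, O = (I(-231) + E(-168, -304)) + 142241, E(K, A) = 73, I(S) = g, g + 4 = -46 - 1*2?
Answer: 59990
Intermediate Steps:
g = -52 (g = -4 + (-46 - 1*2) = -4 + (-46 - 2) = -4 - 48 = -52)
I(S) = -52
O = 142262 (O = (-52 + 73) + 142241 = 21 + 142241 = 142262)
j = 82272 (j = -12075 + 94347 = 82272)
O - j = 142262 - 1*82272 = 142262 - 82272 = 59990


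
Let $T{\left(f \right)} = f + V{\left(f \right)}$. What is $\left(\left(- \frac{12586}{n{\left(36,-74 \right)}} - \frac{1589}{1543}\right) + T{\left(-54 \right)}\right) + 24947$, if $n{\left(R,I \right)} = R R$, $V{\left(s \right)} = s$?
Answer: $\frac{24824882125}{999864} \approx 24828.0$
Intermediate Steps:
$n{\left(R,I \right)} = R^{2}$
$T{\left(f \right)} = 2 f$ ($T{\left(f \right)} = f + f = 2 f$)
$\left(\left(- \frac{12586}{n{\left(36,-74 \right)}} - \frac{1589}{1543}\right) + T{\left(-54 \right)}\right) + 24947 = \left(\left(- \frac{12586}{36^{2}} - \frac{1589}{1543}\right) + 2 \left(-54\right)\right) + 24947 = \left(\left(- \frac{12586}{1296} - \frac{1589}{1543}\right) - 108\right) + 24947 = \left(\left(\left(-12586\right) \frac{1}{1296} - \frac{1589}{1543}\right) - 108\right) + 24947 = \left(\left(- \frac{6293}{648} - \frac{1589}{1543}\right) - 108\right) + 24947 = \left(- \frac{10739771}{999864} - 108\right) + 24947 = - \frac{118725083}{999864} + 24947 = \frac{24824882125}{999864}$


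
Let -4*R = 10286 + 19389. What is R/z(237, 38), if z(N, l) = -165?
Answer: 5935/132 ≈ 44.962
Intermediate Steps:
R = -29675/4 (R = -(10286 + 19389)/4 = -¼*29675 = -29675/4 ≈ -7418.8)
R/z(237, 38) = -29675/4/(-165) = -29675/4*(-1/165) = 5935/132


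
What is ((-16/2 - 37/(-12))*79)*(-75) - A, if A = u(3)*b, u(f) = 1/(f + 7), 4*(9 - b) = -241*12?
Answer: 581161/20 ≈ 29058.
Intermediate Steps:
b = 732 (b = 9 - (-241)*12/4 = 9 - ¼*(-2892) = 9 + 723 = 732)
u(f) = 1/(7 + f)
A = 366/5 (A = 732/(7 + 3) = 732/10 = (⅒)*732 = 366/5 ≈ 73.200)
((-16/2 - 37/(-12))*79)*(-75) - A = ((-16/2 - 37/(-12))*79)*(-75) - 1*366/5 = ((-16*½ - 37*(-1/12))*79)*(-75) - 366/5 = ((-8 + 37/12)*79)*(-75) - 366/5 = -59/12*79*(-75) - 366/5 = -4661/12*(-75) - 366/5 = 116525/4 - 366/5 = 581161/20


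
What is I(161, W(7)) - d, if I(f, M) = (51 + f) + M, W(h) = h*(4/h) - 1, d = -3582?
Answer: 3797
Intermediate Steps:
W(h) = 3 (W(h) = 4 - 1 = 3)
I(f, M) = 51 + M + f
I(161, W(7)) - d = (51 + 3 + 161) - 1*(-3582) = 215 + 3582 = 3797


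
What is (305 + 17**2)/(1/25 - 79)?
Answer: -2475/329 ≈ -7.5228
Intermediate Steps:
(305 + 17**2)/(1/25 - 79) = (305 + 289)/(1/25 - 79) = 594/(-1974/25) = 594*(-25/1974) = -2475/329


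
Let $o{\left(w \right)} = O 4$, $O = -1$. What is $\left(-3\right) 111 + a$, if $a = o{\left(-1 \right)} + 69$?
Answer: $-268$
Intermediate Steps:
$o{\left(w \right)} = -4$ ($o{\left(w \right)} = \left(-1\right) 4 = -4$)
$a = 65$ ($a = -4 + 69 = 65$)
$\left(-3\right) 111 + a = \left(-3\right) 111 + 65 = -333 + 65 = -268$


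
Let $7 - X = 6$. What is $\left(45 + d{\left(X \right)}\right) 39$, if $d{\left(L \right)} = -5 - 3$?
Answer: $1443$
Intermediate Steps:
$X = 1$ ($X = 7 - 6 = 1$)
$d{\left(L \right)} = -8$
$\left(45 + d{\left(X \right)}\right) 39 = \left(45 - 8\right) 39 = 37 \cdot 39 = 1443$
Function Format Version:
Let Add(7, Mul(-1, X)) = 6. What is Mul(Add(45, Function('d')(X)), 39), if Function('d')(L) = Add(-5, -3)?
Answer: 1443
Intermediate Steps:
X = 1 (X = Add(7, Mul(-1, 6)) = Add(7, -6) = 1)
Function('d')(L) = -8
Mul(Add(45, Function('d')(X)), 39) = Mul(Add(45, -8), 39) = Mul(37, 39) = 1443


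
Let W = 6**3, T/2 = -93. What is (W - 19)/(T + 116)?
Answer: -197/70 ≈ -2.8143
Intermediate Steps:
T = -186 (T = 2*(-93) = -186)
W = 216
(W - 19)/(T + 116) = (216 - 19)/(-186 + 116) = 197/(-70) = 197*(-1/70) = -197/70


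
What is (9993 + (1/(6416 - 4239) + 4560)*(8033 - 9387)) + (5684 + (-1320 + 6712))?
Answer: -13395454621/2177 ≈ -6.1532e+6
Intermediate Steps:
(9993 + (1/(6416 - 4239) + 4560)*(8033 - 9387)) + (5684 + (-1320 + 6712)) = (9993 + (1/2177 + 4560)*(-1354)) + (5684 + 5392) = (9993 + (1/2177 + 4560)*(-1354)) + 11076 = (9993 + (9927121/2177)*(-1354)) + 11076 = (9993 - 13441321834/2177) + 11076 = -13419567073/2177 + 11076 = -13395454621/2177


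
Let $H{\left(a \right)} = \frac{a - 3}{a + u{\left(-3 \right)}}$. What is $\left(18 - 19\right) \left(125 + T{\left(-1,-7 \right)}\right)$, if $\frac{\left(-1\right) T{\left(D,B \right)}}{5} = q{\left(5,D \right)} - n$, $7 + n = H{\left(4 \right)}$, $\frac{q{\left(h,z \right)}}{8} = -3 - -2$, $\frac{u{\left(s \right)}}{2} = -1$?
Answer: $- \frac{265}{2} \approx -132.5$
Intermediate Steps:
$u{\left(s \right)} = -2$ ($u{\left(s \right)} = 2 \left(-1\right) = -2$)
$q{\left(h,z \right)} = -8$ ($q{\left(h,z \right)} = 8 \left(-3 - -2\right) = 8 \left(-3 + 2\right) = 8 \left(-1\right) = -8$)
$H{\left(a \right)} = \frac{-3 + a}{-2 + a}$ ($H{\left(a \right)} = \frac{a - 3}{a - 2} = \frac{-3 + a}{-2 + a}$)
$n = - \frac{13}{2}$ ($n = -7 + \frac{-3 + 4}{-2 + 4} = -7 + \frac{1}{2} \cdot 1 = -7 + \frac{1}{2} = - \frac{13}{2} \approx -6.5$)
$T{\left(D,B \right)} = \frac{15}{2}$ ($T{\left(D,B \right)} = - 5 \left(-8 - - \frac{13}{2}\right) = - 5 \left(-8 + \frac{13}{2}\right) = \left(-5\right) \left(- \frac{3}{2}\right) = \frac{15}{2}$)
$\left(18 - 19\right) \left(125 + T{\left(-1,-7 \right)}\right) = \left(18 - 19\right) \left(125 + \frac{15}{2}\right) = \left(-1\right) \frac{265}{2} = - \frac{265}{2}$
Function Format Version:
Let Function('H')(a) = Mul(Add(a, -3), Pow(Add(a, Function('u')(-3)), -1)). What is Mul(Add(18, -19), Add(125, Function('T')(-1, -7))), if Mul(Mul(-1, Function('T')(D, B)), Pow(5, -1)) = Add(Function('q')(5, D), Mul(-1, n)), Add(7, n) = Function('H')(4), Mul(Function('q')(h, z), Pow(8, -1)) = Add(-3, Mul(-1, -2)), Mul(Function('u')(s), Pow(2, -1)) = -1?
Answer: Rational(-265, 2) ≈ -132.50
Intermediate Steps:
Function('u')(s) = -2 (Function('u')(s) = Mul(2, -1) = -2)
Function('q')(h, z) = -8 (Function('q')(h, z) = Mul(8, Add(-3, Mul(-1, -2))) = Mul(8, Add(-3, 2)) = Mul(8, -1) = -8)
Function('H')(a) = Mul(Pow(Add(-2, a), -1), Add(-3, a)) (Function('H')(a) = Mul(Add(a, -3), Pow(Add(a, -2), -1)) = Mul(Add(-3, a), Pow(Add(-2, a), -1)) = Mul(Pow(Add(-2, a), -1), Add(-3, a)))
n = Rational(-13, 2) (n = Add(-7, Mul(Pow(Add(-2, 4), -1), Add(-3, 4))) = Add(-7, Mul(Pow(2, -1), 1)) = Add(-7, Mul(Rational(1, 2), 1)) = Add(-7, Rational(1, 2)) = Rational(-13, 2) ≈ -6.5000)
Function('T')(D, B) = Rational(15, 2) (Function('T')(D, B) = Mul(-5, Add(-8, Mul(-1, Rational(-13, 2)))) = Mul(-5, Add(-8, Rational(13, 2))) = Mul(-5, Rational(-3, 2)) = Rational(15, 2))
Mul(Add(18, -19), Add(125, Function('T')(-1, -7))) = Mul(Add(18, -19), Add(125, Rational(15, 2))) = Mul(-1, Rational(265, 2)) = Rational(-265, 2)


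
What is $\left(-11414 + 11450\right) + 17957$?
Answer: $17993$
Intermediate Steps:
$\left(-11414 + 11450\right) + 17957 = 36 + 17957 = 17993$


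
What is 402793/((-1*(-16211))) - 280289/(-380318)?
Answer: 157733193153/6165335098 ≈ 25.584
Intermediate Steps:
402793/((-1*(-16211))) - 280289/(-380318) = 402793/16211 - 280289*(-1/380318) = 402793*(1/16211) + 280289/380318 = 402793/16211 + 280289/380318 = 157733193153/6165335098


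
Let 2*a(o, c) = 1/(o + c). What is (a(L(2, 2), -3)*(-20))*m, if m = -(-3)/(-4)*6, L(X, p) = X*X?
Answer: 45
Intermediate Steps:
L(X, p) = X**2
a(o, c) = 1/(2*(c + o)) (a(o, c) = 1/(2*(o + c)) = 1/(2*(c + o)))
m = -9/2 (m = -(-3)*(-1)/4*6 = -3*1/4*6 = -3/4*6 = -9/2 ≈ -4.5000)
(a(L(2, 2), -3)*(-20))*m = ((1/(2*(-3 + 2**2)))*(-20))*(-9/2) = ((1/(2*(-3 + 4)))*(-20))*(-9/2) = (((1/2)/1)*(-20))*(-9/2) = (((1/2)*1)*(-20))*(-9/2) = ((1/2)*(-20))*(-9/2) = -10*(-9/2) = 45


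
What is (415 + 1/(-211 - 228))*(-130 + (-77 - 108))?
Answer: -57387960/439 ≈ -1.3072e+5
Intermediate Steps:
(415 + 1/(-211 - 228))*(-130 + (-77 - 108)) = (415 + 1/(-439))*(-130 - 185) = (415 - 1/439)*(-315) = (182184/439)*(-315) = -57387960/439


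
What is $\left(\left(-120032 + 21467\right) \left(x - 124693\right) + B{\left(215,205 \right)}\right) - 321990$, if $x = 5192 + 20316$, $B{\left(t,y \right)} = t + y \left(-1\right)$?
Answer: $9775847545$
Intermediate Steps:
$B{\left(t,y \right)} = t - y$
$x = 25508$
$\left(\left(-120032 + 21467\right) \left(x - 124693\right) + B{\left(215,205 \right)}\right) - 321990 = \left(\left(-120032 + 21467\right) \left(25508 - 124693\right) + \left(215 - 205\right)\right) - 321990 = \left(\left(-98565\right) \left(-99185\right) + \left(215 - 205\right)\right) - 321990 = \left(9776169525 + 10\right) - 321990 = 9776169535 - 321990 = 9775847545$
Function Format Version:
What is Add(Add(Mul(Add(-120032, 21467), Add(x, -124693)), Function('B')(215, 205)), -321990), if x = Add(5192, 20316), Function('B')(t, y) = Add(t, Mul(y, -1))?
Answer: 9775847545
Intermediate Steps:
Function('B')(t, y) = Add(t, Mul(-1, y))
x = 25508
Add(Add(Mul(Add(-120032, 21467), Add(x, -124693)), Function('B')(215, 205)), -321990) = Add(Add(Mul(Add(-120032, 21467), Add(25508, -124693)), Add(215, Mul(-1, 205))), -321990) = Add(Add(Mul(-98565, -99185), Add(215, -205)), -321990) = Add(Add(9776169525, 10), -321990) = Add(9776169535, -321990) = 9775847545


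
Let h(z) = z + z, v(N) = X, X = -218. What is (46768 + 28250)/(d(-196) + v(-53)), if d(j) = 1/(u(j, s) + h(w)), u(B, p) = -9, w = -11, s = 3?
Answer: -775186/2253 ≈ -344.07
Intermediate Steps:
v(N) = -218
h(z) = 2*z
d(j) = -1/31 (d(j) = 1/(-9 + 2*(-11)) = 1/(-9 - 22) = 1/(-31) = -1/31)
(46768 + 28250)/(d(-196) + v(-53)) = (46768 + 28250)/(-1/31 - 218) = 75018/(-6759/31) = 75018*(-31/6759) = -775186/2253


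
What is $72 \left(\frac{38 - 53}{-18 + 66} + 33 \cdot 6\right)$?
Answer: $\frac{28467}{2} \approx 14234.0$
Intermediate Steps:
$72 \left(\frac{38 - 53}{-18 + 66} + 33 \cdot 6\right) = 72 \left(- \frac{15}{48} + 198\right) = 72 \left(\left(-15\right) \frac{1}{48} + 198\right) = 72 \left(- \frac{5}{16} + 198\right) = 72 \cdot \frac{3163}{16} = \frac{28467}{2}$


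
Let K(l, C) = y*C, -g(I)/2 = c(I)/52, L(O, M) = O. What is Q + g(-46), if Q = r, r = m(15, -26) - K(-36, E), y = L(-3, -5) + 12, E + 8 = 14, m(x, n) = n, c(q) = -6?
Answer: -1037/13 ≈ -79.769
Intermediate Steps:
E = 6 (E = -8 + 14 = 6)
g(I) = 3/13 (g(I) = -(-12)/52 = -2*(-3/26) = 3/13)
y = 9 (y = -3 + 12 = 9)
K(l, C) = 9*C
r = -80 (r = -26 - 9*6 = -26 - 1*54 = -26 - 54 = -80)
Q = -80
Q + g(-46) = -80 + 3/13 = -1037/13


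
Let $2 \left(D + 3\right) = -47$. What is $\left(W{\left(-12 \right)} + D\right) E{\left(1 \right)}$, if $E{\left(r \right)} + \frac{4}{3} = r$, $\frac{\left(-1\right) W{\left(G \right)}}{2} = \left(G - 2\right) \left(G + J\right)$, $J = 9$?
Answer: $\frac{221}{6} \approx 36.833$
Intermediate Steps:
$W{\left(G \right)} = - 2 \left(-2 + G\right) \left(9 + G\right)$ ($W{\left(G \right)} = - 2 \left(G - 2\right) \left(G + 9\right) = - 2 \left(-2 + G\right) \left(9 + G\right)$)
$D = - \frac{53}{2}$ ($D = -3 + \frac{1}{2} \left(-47\right) = -3 - \frac{47}{2} = - \frac{53}{2} \approx -26.5$)
$E{\left(r \right)} = - \frac{4}{3} + r$
$\left(W{\left(-12 \right)} + D\right) E{\left(1 \right)} = \left(\left(36 - -168 - 2 \left(-12\right)^{2}\right) - \frac{53}{2}\right) \left(- \frac{4}{3} + 1\right) = \left(\left(36 + 168 - 288\right) - \frac{53}{2}\right) \left(- \frac{1}{3}\right) = \left(-84 - \frac{53}{2}\right) \left(- \frac{1}{3}\right) = \left(- \frac{221}{2}\right) \left(- \frac{1}{3}\right) = \frac{221}{6}$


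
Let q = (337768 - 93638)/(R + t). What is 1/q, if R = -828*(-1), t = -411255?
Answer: -410427/244130 ≈ -1.6812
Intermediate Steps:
R = 828
q = -244130/410427 (q = (337768 - 93638)/(828 - 411255) = 244130/(-410427) = 244130*(-1/410427) = -244130/410427 ≈ -0.59482)
1/q = 1/(-244130/410427) = -410427/244130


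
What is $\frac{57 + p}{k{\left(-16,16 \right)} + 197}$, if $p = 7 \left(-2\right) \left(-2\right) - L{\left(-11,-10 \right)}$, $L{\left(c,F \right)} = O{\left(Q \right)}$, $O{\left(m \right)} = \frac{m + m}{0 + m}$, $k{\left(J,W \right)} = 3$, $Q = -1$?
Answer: $\frac{83}{200} \approx 0.415$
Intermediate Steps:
$O{\left(m \right)} = 2$ ($O{\left(m \right)} = \frac{2 m}{m} = 2$)
$L{\left(c,F \right)} = 2$
$p = 26$ ($p = 7 \left(-2\right) \left(-2\right) - 2 = \left(-14\right) \left(-2\right) - 2 = 28 - 2 = 26$)
$\frac{57 + p}{k{\left(-16,16 \right)} + 197} = \frac{57 + 26}{3 + 197} = \frac{83}{200}$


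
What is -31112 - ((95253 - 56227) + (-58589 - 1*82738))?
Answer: 71189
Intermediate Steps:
-31112 - ((95253 - 56227) + (-58589 - 1*82738)) = -31112 - (39026 + (-58589 - 82738)) = -31112 - (39026 - 141327) = -31112 - 1*(-102301) = -31112 + 102301 = 71189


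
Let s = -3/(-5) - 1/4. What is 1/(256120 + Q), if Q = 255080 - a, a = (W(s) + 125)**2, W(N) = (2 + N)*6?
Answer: 100/49185119 ≈ 2.0331e-6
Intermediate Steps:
s = 7/20 (s = -3*(-1/5) - 1*1/4 = 3/5 - 1/4 = 7/20 ≈ 0.35000)
W(N) = 12 + 6*N
a = 1934881/100 (a = ((12 + 6*(7/20)) + 125)**2 = ((12 + 21/10) + 125)**2 = (141/10 + 125)**2 = (1391/10)**2 = 1934881/100 ≈ 19349.)
Q = 23573119/100 (Q = 255080 - 1*1934881/100 = 255080 - 1934881/100 = 23573119/100 ≈ 2.3573e+5)
1/(256120 + Q) = 1/(256120 + 23573119/100) = 1/(49185119/100) = 100/49185119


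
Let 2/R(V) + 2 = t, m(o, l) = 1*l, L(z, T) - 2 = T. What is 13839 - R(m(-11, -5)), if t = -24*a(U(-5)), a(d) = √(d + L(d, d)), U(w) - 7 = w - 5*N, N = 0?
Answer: 11943056/863 + 12*√6/863 ≈ 13839.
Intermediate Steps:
U(w) = 7 + w (U(w) = 7 + (w - 5*0) = 7 + (w + 0) = 7 + w)
L(z, T) = 2 + T
m(o, l) = l
a(d) = √(2 + 2*d) (a(d) = √(d + (2 + d)) = √(2 + 2*d))
t = -24*√6 (t = -24*√(2 + 2*(7 - 5)) = -24*√(2 + 2*2) = -24*√(2 + 4) = -24*√6 ≈ -58.788)
R(V) = 2/(-2 - 24*√6)
13839 - R(m(-11, -5)) = 13839 - (1/863 - 12*√6/863) = 13839 + (-1/863 + 12*√6/863) = 11943056/863 + 12*√6/863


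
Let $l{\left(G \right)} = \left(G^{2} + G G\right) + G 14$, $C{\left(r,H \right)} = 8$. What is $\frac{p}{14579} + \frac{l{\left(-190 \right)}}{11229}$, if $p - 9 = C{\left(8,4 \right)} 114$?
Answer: $\frac{17967817}{2872063} \approx 6.2561$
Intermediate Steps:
$p = 921$ ($p = 9 + 8 \cdot 114 = 9 + 912 = 921$)
$l{\left(G \right)} = 2 G^{2} + 14 G$ ($l{\left(G \right)} = \left(G^{2} + G^{2}\right) + 14 G = 2 G^{2} + 14 G$)
$\frac{p}{14579} + \frac{l{\left(-190 \right)}}{11229} = \frac{921}{14579} + \frac{2 \left(-190\right) \left(7 - 190\right)}{11229} = 921 \cdot \frac{1}{14579} + 2 \left(-190\right) \left(-183\right) \frac{1}{11229} = \frac{921}{14579} + 69540 \cdot \frac{1}{11229} = \frac{921}{14579} + \frac{1220}{197} = \frac{17967817}{2872063}$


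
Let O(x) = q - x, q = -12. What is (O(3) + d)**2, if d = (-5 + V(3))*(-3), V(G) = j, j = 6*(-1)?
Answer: 324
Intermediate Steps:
j = -6
V(G) = -6
d = 33 (d = (-5 - 6)*(-3) = -11*(-3) = 33)
O(x) = -12 - x
(O(3) + d)**2 = ((-12 - 1*3) + 33)**2 = ((-12 - 3) + 33)**2 = (-15 + 33)**2 = 18**2 = 324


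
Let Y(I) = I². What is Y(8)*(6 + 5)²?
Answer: 7744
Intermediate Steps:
Y(8)*(6 + 5)² = 8²*(6 + 5)² = 64*11² = 64*121 = 7744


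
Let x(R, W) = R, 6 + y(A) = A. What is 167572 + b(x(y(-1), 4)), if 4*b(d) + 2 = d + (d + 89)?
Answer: 670361/4 ≈ 1.6759e+5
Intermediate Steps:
y(A) = -6 + A
b(d) = 87/4 + d/2 (b(d) = -1/2 + (d + (d + 89))/4 = -1/2 + (d + (89 + d))/4 = -1/2 + (89 + 2*d)/4 = -1/2 + (89/4 + d/2) = 87/4 + d/2)
167572 + b(x(y(-1), 4)) = 167572 + (87/4 + (-6 - 1)/2) = 167572 + (87/4 + (1/2)*(-7)) = 167572 + (87/4 - 7/2) = 167572 + 73/4 = 670361/4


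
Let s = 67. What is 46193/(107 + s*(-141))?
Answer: -46193/9340 ≈ -4.9457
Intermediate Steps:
46193/(107 + s*(-141)) = 46193/(107 + 67*(-141)) = 46193/(107 - 9447) = 46193/(-9340) = 46193*(-1/9340) = -46193/9340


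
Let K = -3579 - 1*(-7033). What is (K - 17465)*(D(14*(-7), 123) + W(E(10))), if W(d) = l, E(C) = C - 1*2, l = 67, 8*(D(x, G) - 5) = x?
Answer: -3348629/4 ≈ -8.3716e+5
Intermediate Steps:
D(x, G) = 5 + x/8
E(C) = -2 + C (E(C) = C - 2 = -2 + C)
W(d) = 67
K = 3454 (K = -3579 + 7033 = 3454)
(K - 17465)*(D(14*(-7), 123) + W(E(10))) = (3454 - 17465)*((5 + (14*(-7))/8) + 67) = -14011*((5 + (⅛)*(-98)) + 67) = -14011*((5 - 49/4) + 67) = -14011*(-29/4 + 67) = -14011*239/4 = -3348629/4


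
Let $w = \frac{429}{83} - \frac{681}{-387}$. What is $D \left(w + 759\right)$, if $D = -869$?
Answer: $- \frac{7126490855}{10707} \approx -6.6559 \cdot 10^{5}$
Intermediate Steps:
$w = \frac{74182}{10707}$ ($w = 429 \cdot \frac{1}{83} - - \frac{227}{129} = \frac{429}{83} + \frac{227}{129} = \frac{74182}{10707} \approx 6.9284$)
$D \left(w + 759\right) = - 869 \left(\frac{74182}{10707} + 759\right) = \left(-869\right) \frac{8200795}{10707} = - \frac{7126490855}{10707}$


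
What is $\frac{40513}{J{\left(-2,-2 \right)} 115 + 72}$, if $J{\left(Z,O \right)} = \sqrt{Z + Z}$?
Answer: $\frac{729234}{14521} - \frac{4658995 i}{29042} \approx 50.219 - 160.42 i$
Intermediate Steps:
$J{\left(Z,O \right)} = \sqrt{2} \sqrt{Z}$ ($J{\left(Z,O \right)} = \sqrt{2 Z} = \sqrt{2} \sqrt{Z}$)
$\frac{40513}{J{\left(-2,-2 \right)} 115 + 72} = \frac{40513}{\sqrt{2} \sqrt{-2} \cdot 115 + 72} = \frac{40513}{\sqrt{2} i \sqrt{2} \cdot 115 + 72} = \frac{40513}{2 i 115 + 72} = \frac{40513}{230 i + 72} = \frac{40513}{72 + 230 i} = 40513 \frac{72 - 230 i}{58084} = \frac{40513 \left(72 - 230 i\right)}{58084}$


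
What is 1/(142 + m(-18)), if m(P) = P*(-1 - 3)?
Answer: 1/214 ≈ 0.0046729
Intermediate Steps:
m(P) = -4*P (m(P) = P*(-4) = -4*P)
1/(142 + m(-18)) = 1/(142 - 4*(-18)) = 1/(142 + 72) = 1/214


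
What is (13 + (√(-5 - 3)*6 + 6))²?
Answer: 73 + 456*I*√2 ≈ 73.0 + 644.88*I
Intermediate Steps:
(13 + (√(-5 - 3)*6 + 6))² = (13 + (√(-8)*6 + 6))² = (13 + ((2*I*√2)*6 + 6))² = (13 + (12*I*√2 + 6))² = (13 + (6 + 12*I*√2))² = (19 + 12*I*√2)²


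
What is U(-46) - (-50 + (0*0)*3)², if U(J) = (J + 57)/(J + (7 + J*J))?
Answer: -5192489/2077 ≈ -2500.0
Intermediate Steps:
U(J) = (57 + J)/(7 + J + J²) (U(J) = (57 + J)/(J + (7 + J²)) = (57 + J)/(7 + J + J²))
U(-46) - (-50 + (0*0)*3)² = (57 - 46)/(7 - 46 + (-46)²) - (-50 + (0*0)*3)² = 11/(7 - 46 + 2116) - (-50 + 0*3)² = 11/2077 - (-50 + 0)² = (1/2077)*11 - 1*(-50)² = 11/2077 - 1*2500 = 11/2077 - 2500 = -5192489/2077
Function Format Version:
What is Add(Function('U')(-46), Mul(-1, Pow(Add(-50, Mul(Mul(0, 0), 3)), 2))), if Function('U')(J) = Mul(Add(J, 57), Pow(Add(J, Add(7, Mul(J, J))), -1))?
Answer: Rational(-5192489, 2077) ≈ -2500.0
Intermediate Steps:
Function('U')(J) = Mul(Pow(Add(7, J, Pow(J, 2)), -1), Add(57, J)) (Function('U')(J) = Mul(Add(57, J), Pow(Add(J, Add(7, Pow(J, 2))), -1)) = Mul(Add(57, J), Pow(Add(7, J, Pow(J, 2)), -1)) = Mul(Pow(Add(7, J, Pow(J, 2)), -1), Add(57, J)))
Add(Function('U')(-46), Mul(-1, Pow(Add(-50, Mul(Mul(0, 0), 3)), 2))) = Add(Mul(Pow(Add(7, -46, Pow(-46, 2)), -1), Add(57, -46)), Mul(-1, Pow(Add(-50, Mul(Mul(0, 0), 3)), 2))) = Add(Mul(Pow(Add(7, -46, 2116), -1), 11), Mul(-1, Pow(Add(-50, Mul(0, 3)), 2))) = Add(Mul(Pow(2077, -1), 11), Mul(-1, Pow(Add(-50, 0), 2))) = Add(Mul(Rational(1, 2077), 11), Mul(-1, Pow(-50, 2))) = Add(Rational(11, 2077), Mul(-1, 2500)) = Add(Rational(11, 2077), -2500) = Rational(-5192489, 2077)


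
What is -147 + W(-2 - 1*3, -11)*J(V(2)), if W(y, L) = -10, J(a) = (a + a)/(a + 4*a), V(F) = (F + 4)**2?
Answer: -151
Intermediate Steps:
V(F) = (4 + F)**2
J(a) = 2/5 (J(a) = (2*a)/((5*a)) = (2*a)*(1/(5*a)) = 2/5)
-147 + W(-2 - 1*3, -11)*J(V(2)) = -147 - 10*2/5 = -147 - 4 = -151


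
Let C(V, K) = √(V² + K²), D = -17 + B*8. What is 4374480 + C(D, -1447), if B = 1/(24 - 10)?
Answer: 4374480 + √102609866/7 ≈ 4.3759e+6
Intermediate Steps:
B = 1/14 ≈ 0.071429
D = -115/7 (D = -17 + (1/14)*8 = -17 + 4/7 = -115/7 ≈ -16.429)
C(V, K) = √(K² + V²)
4374480 + C(D, -1447) = 4374480 + √((-1447)² + (-115/7)²) = 4374480 + √(2093809 + 13225/49) = 4374480 + √(102609866/49) = 4374480 + √102609866/7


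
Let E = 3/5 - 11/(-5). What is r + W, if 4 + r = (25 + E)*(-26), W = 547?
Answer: -899/5 ≈ -179.80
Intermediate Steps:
E = 14/5 (E = 3*(⅕) - 11*(-⅕) = ⅗ + 11/5 = 14/5 ≈ 2.8000)
r = -3634/5 (r = -4 + (25 + 14/5)*(-26) = -4 + (139/5)*(-26) = -4 - 3614/5 = -3634/5 ≈ -726.80)
r + W = -3634/5 + 547 = -899/5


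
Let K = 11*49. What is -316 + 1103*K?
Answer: 594201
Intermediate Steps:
K = 539
-316 + 1103*K = -316 + 1103*539 = -316 + 594517 = 594201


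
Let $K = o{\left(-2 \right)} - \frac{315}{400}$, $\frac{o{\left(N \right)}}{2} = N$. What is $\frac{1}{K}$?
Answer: $- \frac{80}{383} \approx -0.20888$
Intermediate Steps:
$o{\left(N \right)} = 2 N$
$K = - \frac{383}{80}$ ($K = 2 \left(-2\right) - \frac{315}{400} = -4 - \frac{63}{80} = - \frac{383}{80} \approx -4.7875$)
$\frac{1}{K} = \frac{1}{- \frac{383}{80}} = - \frac{80}{383}$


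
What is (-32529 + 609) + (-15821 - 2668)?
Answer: -50409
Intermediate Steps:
(-32529 + 609) + (-15821 - 2668) = -31920 - 18489 = -50409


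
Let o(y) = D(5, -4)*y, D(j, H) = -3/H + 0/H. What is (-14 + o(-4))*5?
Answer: -85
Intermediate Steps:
D(j, H) = -3/H (D(j, H) = -3/H + 0 = -3/H)
o(y) = 3*y/4 (o(y) = (-3/(-4))*y = (-3*(-1/4))*y = 3*y/4)
(-14 + o(-4))*5 = (-14 + (3/4)*(-4))*5 = (-14 - 3)*5 = -17*5 = -85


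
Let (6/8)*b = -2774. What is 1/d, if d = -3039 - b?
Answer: 3/1979 ≈ 0.0015159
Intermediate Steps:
b = -11096/3 (b = (4/3)*(-2774) = -11096/3 ≈ -3698.7)
d = 1979/3 (d = -3039 - 1*(-11096/3) = -3039 + 11096/3 = 1979/3 ≈ 659.67)
1/d = 1/(1979/3) = 3/1979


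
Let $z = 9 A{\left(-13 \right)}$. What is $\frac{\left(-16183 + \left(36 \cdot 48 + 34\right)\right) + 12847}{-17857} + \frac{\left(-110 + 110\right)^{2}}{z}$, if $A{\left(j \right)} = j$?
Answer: $\frac{1574}{17857} \approx 0.088145$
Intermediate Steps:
$z = -117$ ($z = 9 \left(-13\right) = -117$)
$\frac{\left(-16183 + \left(36 \cdot 48 + 34\right)\right) + 12847}{-17857} + \frac{\left(-110 + 110\right)^{2}}{z} = \frac{\left(-16183 + \left(36 \cdot 48 + 34\right)\right) + 12847}{-17857} + \frac{\left(-110 + 110\right)^{2}}{-117} = \left(\left(-16183 + \left(1728 + 34\right)\right) + 12847\right) \left(- \frac{1}{17857}\right) + 0^{2} \left(- \frac{1}{117}\right) = \left(\left(-16183 + 1762\right) + 12847\right) \left(- \frac{1}{17857}\right) + 0 \left(- \frac{1}{117}\right) = \left(-14421 + 12847\right) \left(- \frac{1}{17857}\right) + 0 = \left(-1574\right) \left(- \frac{1}{17857}\right) + 0 = \frac{1574}{17857} + 0 = \frac{1574}{17857}$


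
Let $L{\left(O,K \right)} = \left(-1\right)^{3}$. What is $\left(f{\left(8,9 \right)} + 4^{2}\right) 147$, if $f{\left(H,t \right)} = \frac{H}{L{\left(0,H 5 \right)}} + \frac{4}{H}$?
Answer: $\frac{2499}{2} \approx 1249.5$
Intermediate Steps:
$L{\left(O,K \right)} = -1$
$f{\left(H,t \right)} = - H + \frac{4}{H}$ ($f{\left(H,t \right)} = \frac{H}{-1} + \frac{4}{H} = H \left(-1\right) + \frac{4}{H} = - H + \frac{4}{H}$)
$\left(f{\left(8,9 \right)} + 4^{2}\right) 147 = \left(\left(\left(-1\right) 8 + \frac{4}{8}\right) + 4^{2}\right) 147 = \left(\left(-8 + 4 \cdot \frac{1}{8}\right) + 16\right) 147 = \left(\left(-8 + \frac{1}{2}\right) + 16\right) 147 = \left(- \frac{15}{2} + 16\right) 147 = \frac{17}{2} \cdot 147 = \frac{2499}{2}$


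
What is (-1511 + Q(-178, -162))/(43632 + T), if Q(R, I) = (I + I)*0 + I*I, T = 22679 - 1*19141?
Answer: 24733/47170 ≈ 0.52434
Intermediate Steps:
T = 3538 (T = 22679 - 19141 = 3538)
Q(R, I) = I**2 (Q(R, I) = (2*I)*0 + I**2 = 0 + I**2 = I**2)
(-1511 + Q(-178, -162))/(43632 + T) = (-1511 + (-162)**2)/(43632 + 3538) = (-1511 + 26244)/47170 = 24733*(1/47170) = 24733/47170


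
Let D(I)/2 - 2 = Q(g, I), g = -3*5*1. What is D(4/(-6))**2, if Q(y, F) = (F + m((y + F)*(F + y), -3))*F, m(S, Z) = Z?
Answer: 6400/81 ≈ 79.012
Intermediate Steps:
g = -15 (g = -15*1 = -15)
Q(y, F) = F*(-3 + F) (Q(y, F) = (F - 3)*F = (-3 + F)*F = F*(-3 + F))
D(I) = 4 + 2*I*(-3 + I) (D(I) = 4 + 2*(I*(-3 + I)) = 4 + 2*I*(-3 + I))
D(4/(-6))**2 = (4 + 2*(4/(-6))*(-3 + 4/(-6)))**2 = (4 + 2*(4*(-1/6))*(-3 + 4*(-1/6)))**2 = (4 + 2*(-2/3)*(-3 - 2/3))**2 = (4 + 2*(-2/3)*(-11/3))**2 = (4 + 44/9)**2 = (80/9)**2 = 6400/81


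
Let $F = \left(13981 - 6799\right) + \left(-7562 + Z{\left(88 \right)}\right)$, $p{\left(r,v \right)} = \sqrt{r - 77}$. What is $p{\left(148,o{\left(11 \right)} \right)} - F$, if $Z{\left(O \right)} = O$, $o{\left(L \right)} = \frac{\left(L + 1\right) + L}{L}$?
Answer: $292 + \sqrt{71} \approx 300.43$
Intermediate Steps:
$o{\left(L \right)} = \frac{1 + 2 L}{L}$ ($o{\left(L \right)} = \frac{\left(1 + L\right) + L}{L} = \frac{1 + 2 L}{L}$)
$p{\left(r,v \right)} = \sqrt{-77 + r}$
$F = -292$ ($F = \left(13981 - 6799\right) + \left(-7562 + 88\right) = 7182 - 7474 = -292$)
$p{\left(148,o{\left(11 \right)} \right)} - F = \sqrt{-77 + 148} - -292 = \sqrt{71} + 292 = 292 + \sqrt{71}$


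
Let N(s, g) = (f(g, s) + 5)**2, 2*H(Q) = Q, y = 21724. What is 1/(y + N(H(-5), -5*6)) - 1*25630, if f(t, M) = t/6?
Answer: -556786119/21724 ≈ -25630.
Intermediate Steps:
H(Q) = Q/2
f(t, M) = t/6 (f(t, M) = t*(1/6) = t/6)
N(s, g) = (5 + g/6)**2 (N(s, g) = (g/6 + 5)**2 = (5 + g/6)**2)
1/(y + N(H(-5), -5*6)) - 1*25630 = 1/(21724 + (30 - 5*6)**2/36) - 1*25630 = 1/(21724 + (30 - 1*30)**2/36) - 25630 = 1/(21724 + (30 - 30)**2/36) - 25630 = 1/(21724 + (1/36)*0**2) - 25630 = 1/(21724 + (1/36)*0) - 25630 = 1/(21724 + 0) - 25630 = 1/21724 - 25630 = -556786119/21724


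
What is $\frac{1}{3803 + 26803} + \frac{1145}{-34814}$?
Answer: $- \frac{8752264}{266379321} \approx -0.032856$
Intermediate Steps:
$\frac{1}{3803 + 26803} + \frac{1145}{-34814} = \frac{1}{30606} + 1145 \left(- \frac{1}{34814}\right) = \frac{1}{30606} - \frac{1145}{34814} = - \frac{8752264}{266379321}$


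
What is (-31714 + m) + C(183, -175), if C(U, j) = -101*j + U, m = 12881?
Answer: -975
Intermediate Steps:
C(U, j) = U - 101*j
(-31714 + m) + C(183, -175) = (-31714 + 12881) + (183 - 101*(-175)) = -18833 + (183 + 17675) = -18833 + 17858 = -975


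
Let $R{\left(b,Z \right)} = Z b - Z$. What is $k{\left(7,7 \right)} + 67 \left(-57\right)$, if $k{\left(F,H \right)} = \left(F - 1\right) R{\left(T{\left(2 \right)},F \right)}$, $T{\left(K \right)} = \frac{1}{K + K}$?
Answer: $- \frac{7701}{2} \approx -3850.5$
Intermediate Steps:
$T{\left(K \right)} = \frac{1}{2 K}$
$R{\left(b,Z \right)} = - Z + Z b$
$k{\left(F,H \right)} = - \frac{3 F \left(-1 + F\right)}{4}$ ($k{\left(F,H \right)} = \left(F - 1\right) F \left(-1 + \frac{1}{2 \cdot 2}\right) = \left(-1 + F\right) F \left(-1 + \frac{1}{2} \cdot \frac{1}{2}\right) = \left(-1 + F\right) F \left(-1 + \frac{1}{4}\right) = \left(-1 + F\right) F \left(- \frac{3}{4}\right) = \left(-1 + F\right) \left(- \frac{3 F}{4}\right) = - \frac{3 F \left(-1 + F\right)}{4}$)
$k{\left(7,7 \right)} + 67 \left(-57\right) = \frac{3}{4} \cdot 7 \left(1 - 7\right) + 67 \left(-57\right) = \frac{3}{4} \cdot 7 \left(1 - 7\right) - 3819 = \frac{3}{4} \cdot 7 \left(-6\right) - 3819 = - \frac{63}{2} - 3819 = - \frac{7701}{2}$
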